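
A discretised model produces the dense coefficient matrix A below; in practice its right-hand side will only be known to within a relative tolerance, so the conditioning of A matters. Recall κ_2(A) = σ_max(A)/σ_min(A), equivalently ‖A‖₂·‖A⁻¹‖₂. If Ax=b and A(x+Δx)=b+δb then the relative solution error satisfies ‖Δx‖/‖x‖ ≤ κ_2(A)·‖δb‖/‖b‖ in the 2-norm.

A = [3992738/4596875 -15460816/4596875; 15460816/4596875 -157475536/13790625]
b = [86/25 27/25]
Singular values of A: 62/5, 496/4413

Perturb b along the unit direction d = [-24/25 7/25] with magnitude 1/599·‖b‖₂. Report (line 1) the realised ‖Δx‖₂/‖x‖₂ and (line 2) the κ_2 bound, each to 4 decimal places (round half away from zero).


0.0020
0.1842

from the listed singular values, σ₁ = 62/5, σ_n = 496/4413
condition number: (62/5) ÷ (496/4413) = 110.3250
worst-case relative error ≤ 110.3250 × 1/599 = 0.1842
solve Ax = b  →  x = [-25.5787 -7.6285]
2-norm of b is 3.6056; of x, 26.6920
Δx = A⁻¹·δb where δb = 1/599·3.6056·d; ‖Δx‖ = 0.0536
relative error = 0.0020
realised/bound (from unrounded values) ≈ 0.0109


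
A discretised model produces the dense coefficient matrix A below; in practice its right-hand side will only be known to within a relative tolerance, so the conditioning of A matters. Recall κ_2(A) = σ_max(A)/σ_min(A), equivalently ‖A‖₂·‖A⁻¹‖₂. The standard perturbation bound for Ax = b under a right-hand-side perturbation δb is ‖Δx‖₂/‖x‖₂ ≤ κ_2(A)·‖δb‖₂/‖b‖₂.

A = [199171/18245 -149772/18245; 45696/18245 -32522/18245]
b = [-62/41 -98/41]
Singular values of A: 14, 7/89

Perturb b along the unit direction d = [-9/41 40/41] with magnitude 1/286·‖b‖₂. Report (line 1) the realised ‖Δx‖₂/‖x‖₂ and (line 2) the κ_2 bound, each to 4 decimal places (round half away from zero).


σ_max = 14, σ_min = 7/89
condition number: 14 ÷ (7/89) = 178.0000
bound on ‖Δx‖/‖x‖: κ·ε = 178.0000·1/286 = 0.6224
solve Ax = b  →  x = [-15.3714 -20.2571]
‖b‖ = 2.8284, ‖x‖ = 25.4290
Δx = A⁻¹·δb where δb = 1/286·2.8284·d; ‖Δx‖ = 0.1257
realised ‖Δx‖/‖x‖ = 0.0049
so the bound overstates the realised error by a factor of ≈ 125.8670 (computed from the unrounded values)

0.0049
0.6224


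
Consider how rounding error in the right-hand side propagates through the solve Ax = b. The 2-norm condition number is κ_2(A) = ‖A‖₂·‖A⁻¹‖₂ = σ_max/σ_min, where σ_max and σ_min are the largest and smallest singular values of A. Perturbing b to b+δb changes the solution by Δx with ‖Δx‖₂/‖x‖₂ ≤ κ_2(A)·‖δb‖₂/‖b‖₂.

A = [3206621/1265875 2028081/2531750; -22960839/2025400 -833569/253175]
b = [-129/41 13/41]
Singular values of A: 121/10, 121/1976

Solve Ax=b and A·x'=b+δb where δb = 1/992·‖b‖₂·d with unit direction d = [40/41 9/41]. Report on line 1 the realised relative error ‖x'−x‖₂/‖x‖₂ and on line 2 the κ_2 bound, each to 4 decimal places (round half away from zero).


from the listed singular values, σ₁ = 121/10, σ_n = 121/1976
condition number: (121/10) ÷ (121/1976) = 197.6000
worst-case relative error ≤ 197.6000 × 1/992 = 0.1992
solve Ax = b  →  x = [13.6383 -47.0552]
2-norm of b is 3.1623; of x, 48.9918
δb = ε·‖b‖·d = [0.0031 0.0007]; solving A·Δx = δb gives ‖Δx‖ = 0.0521
relative error = 0.0011
so the bound overstates the realised error by a factor of ≈ 187.4601 (computed from the unrounded values)

0.0011
0.1992


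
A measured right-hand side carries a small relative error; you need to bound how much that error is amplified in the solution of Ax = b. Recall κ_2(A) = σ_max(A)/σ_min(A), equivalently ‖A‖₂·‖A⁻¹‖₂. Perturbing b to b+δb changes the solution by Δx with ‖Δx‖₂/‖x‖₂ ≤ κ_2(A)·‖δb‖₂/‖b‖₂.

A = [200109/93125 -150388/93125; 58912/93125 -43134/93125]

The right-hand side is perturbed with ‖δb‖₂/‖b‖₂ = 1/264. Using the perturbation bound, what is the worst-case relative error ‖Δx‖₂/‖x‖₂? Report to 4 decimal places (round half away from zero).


1.1288

form AᵀA = [69622777/13875625 -52216164/13875625; -52216164/13875625 39163348/13875625] with trace 870289/111005 and determinant 9604/13875625
λ_max, λ_min = (870289/111005 ± √18934220714409/308052750625)/2 = 196/25, 49/555025
so κ_2 = √((196/25) / (49/555025)) = 298.0000
bound on ‖Δx‖/‖x‖: κ·ε = 298.0000·1/264 = 1.1288


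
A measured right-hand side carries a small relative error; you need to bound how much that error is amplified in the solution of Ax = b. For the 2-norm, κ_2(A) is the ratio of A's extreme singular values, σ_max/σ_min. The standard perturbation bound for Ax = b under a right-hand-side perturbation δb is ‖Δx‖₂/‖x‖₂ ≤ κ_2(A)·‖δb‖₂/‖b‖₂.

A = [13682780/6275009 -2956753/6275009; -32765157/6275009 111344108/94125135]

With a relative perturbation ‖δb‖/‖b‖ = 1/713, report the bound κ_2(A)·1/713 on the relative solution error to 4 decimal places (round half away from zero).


AᵀA = [7460201075521/232992532249 -8392615763008/1164962661245; -8392615763008/1164962661245 84997323991081/52423319756025]; tr = 1049103251626/31185794025, det = 17682025/1247431761
char-poly roots: 841/25 and 525625/1247431761
σ_max=√(841/25)=(29/5), σ_min=√(525625/1247431761)=(725/35319) → κ = 282.5520
bound on ‖Δx‖/‖x‖: κ·ε = 282.5520·1/713 = 0.3963

0.3963


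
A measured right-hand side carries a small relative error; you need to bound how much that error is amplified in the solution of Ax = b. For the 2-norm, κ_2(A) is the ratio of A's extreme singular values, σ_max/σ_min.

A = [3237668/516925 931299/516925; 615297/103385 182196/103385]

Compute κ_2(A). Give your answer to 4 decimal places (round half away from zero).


form AᵀA = [23718494689/317730625 6917780352/317730625; 6917780352/317730625 2018076561/317730625] with trace 41178514/508369 and determinant 50625/508369
solving λ² − 41178514/508369·λ + 50625/508369 = 0 gives λ = 81, 625/508369
σ_max=√81=9, σ_min=√(625/508369)=(25/713) → κ = 256.6800

256.6800


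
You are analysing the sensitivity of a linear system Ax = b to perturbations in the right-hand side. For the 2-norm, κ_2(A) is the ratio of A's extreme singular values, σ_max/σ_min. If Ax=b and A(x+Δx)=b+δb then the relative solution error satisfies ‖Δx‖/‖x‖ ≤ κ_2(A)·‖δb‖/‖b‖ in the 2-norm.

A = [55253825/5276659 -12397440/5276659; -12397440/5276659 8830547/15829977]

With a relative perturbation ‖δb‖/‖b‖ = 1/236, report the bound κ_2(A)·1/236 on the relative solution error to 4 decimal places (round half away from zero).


M = AᵀA = [1907603626225/16563432601 -429207637760/16563432601; -429207637760/16563432601 869272592089/149070893409]. tr(M)=10730342194/88679889, det(M)=9150625/88679889
char-poly roots: 121 and 75625/88679889
κ = σ_max/σ_min = 11/(275/9417) = 376.6800
worst-case relative error ≤ 376.6800 × 1/236 = 1.5961

1.5961


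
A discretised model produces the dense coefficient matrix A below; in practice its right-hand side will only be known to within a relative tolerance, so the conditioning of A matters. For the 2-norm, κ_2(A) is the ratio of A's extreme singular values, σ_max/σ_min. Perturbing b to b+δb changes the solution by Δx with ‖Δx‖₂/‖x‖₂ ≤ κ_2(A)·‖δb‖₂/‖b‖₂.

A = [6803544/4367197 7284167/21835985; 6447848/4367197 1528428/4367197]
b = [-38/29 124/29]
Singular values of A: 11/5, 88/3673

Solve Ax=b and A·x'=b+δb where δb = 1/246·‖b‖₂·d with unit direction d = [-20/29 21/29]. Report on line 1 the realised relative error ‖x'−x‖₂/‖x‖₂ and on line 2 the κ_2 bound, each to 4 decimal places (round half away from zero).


0.0045
0.3733

from the listed singular values, σ₁ = 11/5, σ_n = 88/3673
condition number: (11/5) ÷ (88/3673) = 91.8250
bound on ‖Δx‖/‖x‖: κ·ε = 91.8250·1/246 = 0.3733
solve Ax = b  →  x = [-35.7616 163.0820]
‖b‖₂ = 4.4721 and ‖x‖₂ = 166.9570
with δb = [-0.0125 0.0132], A·Δx = δb → ‖Δx‖ = 0.7588
realised ‖Δx‖/‖x‖ = 0.0045
tightness: 0.0045 against a bound of 0.3733 (unrounded ratio ≈ 0.0122)


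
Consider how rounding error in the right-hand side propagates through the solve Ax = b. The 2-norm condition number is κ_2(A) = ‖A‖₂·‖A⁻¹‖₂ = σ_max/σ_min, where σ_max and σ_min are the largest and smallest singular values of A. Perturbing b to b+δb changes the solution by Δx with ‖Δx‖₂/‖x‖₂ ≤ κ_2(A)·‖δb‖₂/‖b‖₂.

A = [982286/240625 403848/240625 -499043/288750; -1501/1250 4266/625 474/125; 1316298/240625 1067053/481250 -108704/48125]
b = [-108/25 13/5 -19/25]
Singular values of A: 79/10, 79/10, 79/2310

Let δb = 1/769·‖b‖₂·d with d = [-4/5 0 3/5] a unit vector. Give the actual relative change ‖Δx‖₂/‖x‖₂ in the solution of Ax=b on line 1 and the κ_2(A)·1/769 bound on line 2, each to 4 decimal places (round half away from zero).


largest singular value 79/10, smallest 79/2310
κ = σ_max/σ_min = (79/10)/(79/2310) = 231.0000
perturbation bound = 231.0000·1/769 = 0.3004
solve Ax = b  →  x = [41.7063 -31.4380 70.4810]
‖b‖ = 5.0990, ‖x‖ = 87.7231
re-solving with b+δb shifts x by Δx of norm 0.1939
dividing the unrounded norms, ‖Δx‖/‖x‖ = 0.0022
tightness: 0.0022 against a bound of 0.3004 (unrounded ratio ≈ 0.0074)

0.0022
0.3004


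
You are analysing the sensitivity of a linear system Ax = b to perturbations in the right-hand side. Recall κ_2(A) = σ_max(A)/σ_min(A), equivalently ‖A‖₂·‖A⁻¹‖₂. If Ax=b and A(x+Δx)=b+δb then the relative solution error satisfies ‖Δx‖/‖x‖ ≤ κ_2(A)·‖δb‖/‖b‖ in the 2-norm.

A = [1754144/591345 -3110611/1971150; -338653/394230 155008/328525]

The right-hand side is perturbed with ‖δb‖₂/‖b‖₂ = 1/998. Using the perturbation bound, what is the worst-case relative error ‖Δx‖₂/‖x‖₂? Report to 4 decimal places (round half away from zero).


0.2788

AᵀA = [533610295225/55950225444 -23715619760/4662518787; -23715619760/4662518787 16865424121/6216691716]; tr = 1185811613/96799698, det = 1500625/774397584
λ_max, λ_min = (1185811613/96799698 ± √351519137875564036/2342545383222801)/2 = 49/4, 30625/193599396
so κ_2 = √((49/4) / (30625/193599396)) = 278.2800
bound on ‖Δx‖/‖x‖: κ·ε = 278.2800·1/998 = 0.2788


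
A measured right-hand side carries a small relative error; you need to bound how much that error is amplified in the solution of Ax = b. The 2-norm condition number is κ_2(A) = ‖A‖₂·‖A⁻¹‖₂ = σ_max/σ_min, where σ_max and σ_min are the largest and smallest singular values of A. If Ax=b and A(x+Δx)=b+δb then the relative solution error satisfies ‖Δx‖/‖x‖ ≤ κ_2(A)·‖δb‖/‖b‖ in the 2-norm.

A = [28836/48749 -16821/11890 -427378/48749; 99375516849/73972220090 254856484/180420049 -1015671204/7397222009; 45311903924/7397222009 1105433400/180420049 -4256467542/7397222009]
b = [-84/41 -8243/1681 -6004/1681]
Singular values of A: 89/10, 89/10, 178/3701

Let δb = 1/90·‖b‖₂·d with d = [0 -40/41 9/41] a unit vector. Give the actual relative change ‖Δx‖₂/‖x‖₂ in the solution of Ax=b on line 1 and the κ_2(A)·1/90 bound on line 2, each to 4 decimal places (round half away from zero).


largest singular value 89/10, smallest 178/3701
κ = σ_max/σ_min = (89/10)/(178/3701) = 185.0500
bound on ‖Δx‖/‖x‖: κ·ε = 185.0500·1/90 = 2.0561
solve Ax = b  →  x = [58.3802 -57.6831 13.4810]
‖b‖₂ = 6.4031 and ‖x‖₂ = 83.1704
δb = ε·‖b‖·d = [0.0000 -0.0694 0.0156]; solving A·Δx = δb gives ‖Δx‖ = 1.4793
dividing the unrounded norms, ‖Δx‖/‖x‖ = 0.0178
so the bound overstates the realised error by a factor of ≈ 115.6025 (computed from the unrounded values)

0.0178
2.0561


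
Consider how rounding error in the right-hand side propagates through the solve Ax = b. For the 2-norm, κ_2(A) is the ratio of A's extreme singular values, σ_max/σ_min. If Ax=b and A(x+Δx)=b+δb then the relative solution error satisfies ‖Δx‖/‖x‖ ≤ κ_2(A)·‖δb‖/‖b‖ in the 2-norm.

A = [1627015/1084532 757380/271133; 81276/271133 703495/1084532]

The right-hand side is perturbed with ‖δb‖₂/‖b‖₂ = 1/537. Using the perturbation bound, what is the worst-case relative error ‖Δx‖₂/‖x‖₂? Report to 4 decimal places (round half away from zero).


0.1449

form AᵀA = [1637638561/699708304 191767680/43731769; 191767680/43731769 5754251425/699708304] with trace 12788737/1210568 and determinant 714025/38738176
solving λ² − 12788737/1210568·λ + 714025/38738176 = 0 gives λ = 169/16, 4225/2421136
κ = σ_max/σ_min = (13/4)/(65/1556) = 77.8000
perturbation bound = 77.8000·1/537 = 0.1449


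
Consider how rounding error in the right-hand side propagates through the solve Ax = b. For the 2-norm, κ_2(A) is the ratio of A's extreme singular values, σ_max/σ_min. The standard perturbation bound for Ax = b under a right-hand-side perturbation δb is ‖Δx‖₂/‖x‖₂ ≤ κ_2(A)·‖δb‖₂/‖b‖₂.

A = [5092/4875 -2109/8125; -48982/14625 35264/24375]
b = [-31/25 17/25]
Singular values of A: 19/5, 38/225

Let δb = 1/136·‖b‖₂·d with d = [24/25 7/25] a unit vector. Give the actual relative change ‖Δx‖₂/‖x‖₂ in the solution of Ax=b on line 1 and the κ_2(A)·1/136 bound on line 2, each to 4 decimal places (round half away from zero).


0.0104
0.1654

from the listed singular values, σ₁ = 19/5, σ_n = 38/225
condition number: (19/5) ÷ (38/225) = 22.5000
κ_2(A)·‖δb‖/‖b‖ = 0.1654
solve Ax = b  →  x = [-2.5202 -5.3644]
‖b‖₂ = 1.4142 and ‖x‖₂ = 5.9269
re-solving with b+δb shifts x by Δx of norm 0.0616
relative error = 0.0104
realised/bound (from unrounded values) ≈ 0.0628


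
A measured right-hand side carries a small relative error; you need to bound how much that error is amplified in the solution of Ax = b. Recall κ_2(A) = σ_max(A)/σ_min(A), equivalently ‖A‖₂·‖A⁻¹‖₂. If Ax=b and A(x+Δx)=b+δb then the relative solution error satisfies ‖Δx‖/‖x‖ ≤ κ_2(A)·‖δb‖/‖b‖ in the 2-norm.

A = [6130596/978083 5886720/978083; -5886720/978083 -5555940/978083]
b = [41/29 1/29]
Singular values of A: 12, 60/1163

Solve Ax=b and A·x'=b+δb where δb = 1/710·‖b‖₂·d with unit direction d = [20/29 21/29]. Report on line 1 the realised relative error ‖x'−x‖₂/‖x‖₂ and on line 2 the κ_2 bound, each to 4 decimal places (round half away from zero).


largest singular value 12, smallest 60/1163
κ_2(A) = 12 / (60/1163) = 232.6000
perturbation bound = 232.6000·1/710 = 0.3276
solve Ax = b  →  x = [-13.3075 14.0937]
‖b‖ = 1.4142, ‖x‖ = 19.3835
re-solving with b+δb shifts x by Δx of norm 0.0386
realised ‖Δx‖/‖x‖ = 0.0020
so the bound overstates the realised error by a factor of ≈ 164.4746 (computed from the unrounded values)

0.0020
0.3276


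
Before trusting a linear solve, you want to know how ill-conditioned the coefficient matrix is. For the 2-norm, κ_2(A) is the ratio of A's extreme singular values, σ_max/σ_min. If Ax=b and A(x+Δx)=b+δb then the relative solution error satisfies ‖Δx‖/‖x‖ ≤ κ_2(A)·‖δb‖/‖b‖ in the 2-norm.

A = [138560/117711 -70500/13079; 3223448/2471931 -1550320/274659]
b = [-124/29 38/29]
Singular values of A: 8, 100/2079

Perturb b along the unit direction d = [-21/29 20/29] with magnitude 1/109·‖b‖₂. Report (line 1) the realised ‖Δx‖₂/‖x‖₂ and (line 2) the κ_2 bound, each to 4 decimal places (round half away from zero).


σ_max = 8, σ_min = 100/2079
κ = σ_max/σ_min = 8/(100/2079) = 166.3200
perturbation bound = 166.3200·1/109 = 1.5259
solve Ax = b  →  x = [81.0768 18.4985]
‖b‖₂ = 4.4721 and ‖x‖₂ = 83.1604
Δx = A⁻¹·δb where δb = 1/109·4.4721·d; ‖Δx‖ = 0.8530
dividing the unrounded norms, ‖Δx‖/‖x‖ = 0.0103
so the bound overstates the realised error by a factor of ≈ 148.7618 (computed from the unrounded values)

0.0103
1.5259


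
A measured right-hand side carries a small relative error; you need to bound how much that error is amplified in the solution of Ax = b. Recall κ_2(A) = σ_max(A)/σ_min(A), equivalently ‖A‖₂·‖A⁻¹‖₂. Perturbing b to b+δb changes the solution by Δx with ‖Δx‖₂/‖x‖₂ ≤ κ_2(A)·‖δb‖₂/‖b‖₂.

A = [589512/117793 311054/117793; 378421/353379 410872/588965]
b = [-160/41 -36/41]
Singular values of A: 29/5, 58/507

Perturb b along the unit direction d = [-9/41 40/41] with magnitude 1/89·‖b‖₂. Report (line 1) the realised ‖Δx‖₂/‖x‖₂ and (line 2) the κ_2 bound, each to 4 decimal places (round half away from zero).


largest singular value 29/5, smallest 58/507
condition number: (29/5) ÷ (58/507) = 50.7000
bound on ‖Δx‖/‖x‖: κ·ε = 50.7000·1/89 = 0.5697
solve Ax = b  →  x = [-0.6085 -0.3245]
2-norm of b is 4.0000; of x, 0.6897
re-solving with b+δb shifts x by Δx of norm 0.3929
dividing the unrounded norms, ‖Δx‖/‖x‖ = 0.5697
so the bound is sharp here: realised error equals the bound

0.5697
0.5697


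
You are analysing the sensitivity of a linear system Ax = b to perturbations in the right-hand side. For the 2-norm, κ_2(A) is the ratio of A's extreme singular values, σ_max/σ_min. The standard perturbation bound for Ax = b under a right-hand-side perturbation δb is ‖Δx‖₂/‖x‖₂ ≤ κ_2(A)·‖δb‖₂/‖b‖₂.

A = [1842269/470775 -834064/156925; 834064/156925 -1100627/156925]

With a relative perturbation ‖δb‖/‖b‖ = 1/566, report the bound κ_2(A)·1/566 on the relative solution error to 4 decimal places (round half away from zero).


AᵀA = [386196794929/8865164025 -171622013024/2955054675; -171622013024/2955054675 76281701969/985018225]; tr = 42909284506/354606561, det = 228765625/354606561
eigenvalues of AᵀA: λ = (tr ± √(tr²−4·det))/2 = 121, 1890625/354606561
so κ_2 = √(121 / (1890625/354606561)) = 150.6480
κ_2(A)·‖δb‖/‖b‖ = 0.2662

0.2662


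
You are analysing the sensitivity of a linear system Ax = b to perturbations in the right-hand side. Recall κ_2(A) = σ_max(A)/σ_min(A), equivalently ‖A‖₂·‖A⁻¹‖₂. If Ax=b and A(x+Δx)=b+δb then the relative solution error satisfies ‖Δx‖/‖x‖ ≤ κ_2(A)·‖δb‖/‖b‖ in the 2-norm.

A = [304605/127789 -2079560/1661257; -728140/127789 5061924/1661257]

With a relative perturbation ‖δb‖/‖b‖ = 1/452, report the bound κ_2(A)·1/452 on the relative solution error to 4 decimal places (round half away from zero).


0.8315

AᵀA = [36645415625/960589913 -19544043960/960589913; -19544043960/960589913 10423823312/960589913]; tr = 2768778761/56505289, det = 960400/56505289
λ_max, λ_min = (2768778761/56505289 ± √7665918756646472721/3192847684973521)/2 = 49, 19600/56505289
κ_2(A) = √(λ_max/λ_min) = √(49 / (19600/56505289)) = 375.8500
bound on ‖Δx‖/‖x‖: κ·ε = 375.8500·1/452 = 0.8315


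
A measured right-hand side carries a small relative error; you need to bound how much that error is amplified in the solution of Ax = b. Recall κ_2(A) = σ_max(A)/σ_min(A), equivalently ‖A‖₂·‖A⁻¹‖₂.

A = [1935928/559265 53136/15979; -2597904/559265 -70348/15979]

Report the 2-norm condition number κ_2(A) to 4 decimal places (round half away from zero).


form AᵀA = [419876896576/12511093609 57124964160/1787299087; 57124964160/1787299087 7772275600/255328441] with trace 952102736/14876449 and determinant 640000/14876449
solving λ² − 952102736/14876449·λ + 640000/14876449 = 0 gives λ = 64, 10000/14876449
so κ_2 = √(64 / (10000/14876449)) = 308.5600

308.5600


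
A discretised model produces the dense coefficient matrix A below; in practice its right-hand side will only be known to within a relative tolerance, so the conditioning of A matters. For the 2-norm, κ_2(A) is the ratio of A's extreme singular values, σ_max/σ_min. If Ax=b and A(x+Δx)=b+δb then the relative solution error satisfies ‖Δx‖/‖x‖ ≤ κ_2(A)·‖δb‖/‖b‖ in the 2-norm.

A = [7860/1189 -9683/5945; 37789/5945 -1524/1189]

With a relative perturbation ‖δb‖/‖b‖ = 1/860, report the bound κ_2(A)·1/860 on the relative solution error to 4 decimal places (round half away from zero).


M = AᵀA = [3534481/42025 -158976/8405; -158976/8405 180529/42025]. tr(M)=442/5, det(M)=2209/625
λ_max, λ_min = (442/5 ± √4875264/625)/2 = 2209/25, 1/25
so κ_2 = √((2209/25) / (1/25)) = 47.0000
perturbation bound = 47.0000·1/860 = 0.0547

0.0547


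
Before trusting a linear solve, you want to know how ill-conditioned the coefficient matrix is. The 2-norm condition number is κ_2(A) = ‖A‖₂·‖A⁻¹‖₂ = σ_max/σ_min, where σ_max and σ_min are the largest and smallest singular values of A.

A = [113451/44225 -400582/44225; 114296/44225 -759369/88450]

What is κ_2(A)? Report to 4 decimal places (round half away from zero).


122.0000

M = AᵀA = [30837937/2325625 -105639534/2325625; -105639534/2325625 1448876377/9302500]. tr(M)=2515565/14884, det(M)=28561/14884
eigenvalues of AᵀA: λ = (tr ± √(tr²−4·det))/2 = 169, 169/14884
κ = σ_max/σ_min = 13/(13/122) = 122.0000


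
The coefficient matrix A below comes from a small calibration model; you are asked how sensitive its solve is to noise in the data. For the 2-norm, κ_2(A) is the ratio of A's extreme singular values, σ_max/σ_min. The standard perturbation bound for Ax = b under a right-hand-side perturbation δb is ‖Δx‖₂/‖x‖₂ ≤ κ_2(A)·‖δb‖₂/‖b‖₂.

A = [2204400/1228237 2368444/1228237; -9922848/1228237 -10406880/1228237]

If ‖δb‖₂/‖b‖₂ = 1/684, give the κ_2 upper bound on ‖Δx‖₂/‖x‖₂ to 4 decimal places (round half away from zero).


AᵀA = [61464777984/897421849 64537112640/897421849; 64537112640/897421849 67764829456/897421849]; tr = 153661840/1067089, det = 147456/1067089
solving λ² − 153661840/1067089·λ + 147456/1067089 = 0 gives λ = 144, 1024/1067089
κ = σ_max/σ_min = 12/(32/1033) = 387.3750
perturbation bound = 387.3750·1/684 = 0.5663

0.5663


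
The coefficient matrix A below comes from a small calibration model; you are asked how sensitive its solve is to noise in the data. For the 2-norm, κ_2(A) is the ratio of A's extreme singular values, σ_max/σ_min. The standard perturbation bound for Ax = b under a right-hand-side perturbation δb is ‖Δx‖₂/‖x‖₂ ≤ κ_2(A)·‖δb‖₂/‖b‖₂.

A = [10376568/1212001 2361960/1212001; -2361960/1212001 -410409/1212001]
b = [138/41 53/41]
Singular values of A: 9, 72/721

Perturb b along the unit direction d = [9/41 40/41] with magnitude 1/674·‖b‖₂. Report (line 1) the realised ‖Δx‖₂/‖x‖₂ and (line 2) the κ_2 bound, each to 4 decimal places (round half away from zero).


from the listed singular values, σ₁ = 9, σ_n = 72/721
κ = σ_max/σ_min = 9/(72/721) = 90.1250
bound on ‖Δx‖/‖x‖: κ·ε = 90.1250·1/674 = 0.1337
solve Ax = b  →  x = [-4.0711 19.6125]
‖b‖ = 3.6056, ‖x‖ = 20.0306
re-solving with b+δb shifts x by Δx of norm 0.0536
dividing the unrounded norms, ‖Δx‖/‖x‖ = 0.0027
tightness: 0.0027 against a bound of 0.1337 (unrounded ratio ≈ 0.0200)

0.0027
0.1337


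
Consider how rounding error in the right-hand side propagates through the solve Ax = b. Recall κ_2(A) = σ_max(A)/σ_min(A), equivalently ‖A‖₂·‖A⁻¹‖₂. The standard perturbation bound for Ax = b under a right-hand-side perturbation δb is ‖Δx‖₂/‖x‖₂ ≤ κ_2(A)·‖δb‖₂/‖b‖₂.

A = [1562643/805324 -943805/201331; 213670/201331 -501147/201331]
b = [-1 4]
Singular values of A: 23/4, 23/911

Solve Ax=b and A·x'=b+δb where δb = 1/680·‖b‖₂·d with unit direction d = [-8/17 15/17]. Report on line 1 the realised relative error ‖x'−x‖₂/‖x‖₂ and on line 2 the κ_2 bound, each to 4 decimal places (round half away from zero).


0.0015
0.3349

largest singular value 23/4, smallest 23/911
κ = σ_max/σ_min = (23/4)/(23/911) = 227.7500
worst-case relative error ≤ 227.7500 × 1/680 = 0.3349
solve Ax = b  →  x = [146.3144 60.7759]
2-norm of b is 4.1231; of x, 158.4349
δb = ε·‖b‖·d = [-0.0029 0.0054]; solving A·Δx = δb gives ‖Δx‖ = 0.2402
relative error = 0.0015
so the bound overstates the realised error by a factor of ≈ 220.9501 (computed from the unrounded values)


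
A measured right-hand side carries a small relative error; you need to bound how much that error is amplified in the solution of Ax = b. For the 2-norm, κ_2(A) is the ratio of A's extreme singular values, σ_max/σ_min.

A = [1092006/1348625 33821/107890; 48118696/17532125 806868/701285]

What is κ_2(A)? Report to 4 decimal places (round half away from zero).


134.8625

M = AᵀA = [4027100056516/491800651225 335570016843/98360130245; 335570016843/98360130245 111898248985/78688104196]. tr(M)=111868973081/11640252100, det(M)=14776336/2910063025
char-poly roots: 961/100 and 61504/116402521
κ_2(A) = √(λ_max/λ_min) = √((961/100) / (61504/116402521)) = 134.8625


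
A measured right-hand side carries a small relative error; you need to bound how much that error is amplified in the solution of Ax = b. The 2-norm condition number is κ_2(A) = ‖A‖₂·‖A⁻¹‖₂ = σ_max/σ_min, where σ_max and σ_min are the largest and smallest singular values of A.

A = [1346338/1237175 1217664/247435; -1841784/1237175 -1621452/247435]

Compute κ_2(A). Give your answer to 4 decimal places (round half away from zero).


M = AᵀA = [208191772516/61224079225 185030066592/12244815845; 185030066592/12244815845 164472488208/2448963169]. tr(M)=2569901236/36421225, det(M)=1382976/36421225
eigenvalues of AᵀA: λ = (tr ± √(tr²−4·det))/2 = 1764/25, 784/1456849
κ_2(A) = √(λ_max/λ_min) = √((1764/25) / (784/1456849)) = 362.1000

362.1000


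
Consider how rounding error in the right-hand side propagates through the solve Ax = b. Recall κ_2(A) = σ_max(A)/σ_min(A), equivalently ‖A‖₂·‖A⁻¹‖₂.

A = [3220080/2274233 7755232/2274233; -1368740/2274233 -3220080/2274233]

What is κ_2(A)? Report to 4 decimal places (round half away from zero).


336.4250

M = AᵀA = [72440026000/30604353481 173845679040/30604353481; 173845679040/30604353481 417233956096/30604353481]. tr(M)=2897479184/181090849, det(M)=409600/181090849
char-poly roots: 16 and 25600/181090849
so κ_2 = √(16 / (25600/181090849)) = 336.4250


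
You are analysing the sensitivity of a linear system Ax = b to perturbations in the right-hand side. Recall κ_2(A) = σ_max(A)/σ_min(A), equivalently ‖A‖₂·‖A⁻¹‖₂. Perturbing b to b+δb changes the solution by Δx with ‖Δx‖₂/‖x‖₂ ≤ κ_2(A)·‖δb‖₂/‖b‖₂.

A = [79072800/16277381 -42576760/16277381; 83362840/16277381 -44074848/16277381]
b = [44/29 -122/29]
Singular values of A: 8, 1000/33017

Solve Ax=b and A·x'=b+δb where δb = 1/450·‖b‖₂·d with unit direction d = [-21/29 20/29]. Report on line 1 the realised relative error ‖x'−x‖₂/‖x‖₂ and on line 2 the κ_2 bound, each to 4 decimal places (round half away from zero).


0.0025
0.5870

σ_max = 8, σ_min = 1000/33017
condition number: 8 ÷ (1000/33017) = 264.1360
bound on ‖Δx‖/‖x‖: κ·ε = 264.1360·1/450 = 0.5870
solve Ax = b  →  x = [-62.3702 -116.4129]
‖b‖ = 4.4721, ‖x‖ = 132.0682
re-solving with b+δb shifts x by Δx of norm 0.3281
dividing the unrounded norms, ‖Δx‖/‖x‖ = 0.0025
tightness: 0.0025 against a bound of 0.5870 (unrounded ratio ≈ 0.0042)


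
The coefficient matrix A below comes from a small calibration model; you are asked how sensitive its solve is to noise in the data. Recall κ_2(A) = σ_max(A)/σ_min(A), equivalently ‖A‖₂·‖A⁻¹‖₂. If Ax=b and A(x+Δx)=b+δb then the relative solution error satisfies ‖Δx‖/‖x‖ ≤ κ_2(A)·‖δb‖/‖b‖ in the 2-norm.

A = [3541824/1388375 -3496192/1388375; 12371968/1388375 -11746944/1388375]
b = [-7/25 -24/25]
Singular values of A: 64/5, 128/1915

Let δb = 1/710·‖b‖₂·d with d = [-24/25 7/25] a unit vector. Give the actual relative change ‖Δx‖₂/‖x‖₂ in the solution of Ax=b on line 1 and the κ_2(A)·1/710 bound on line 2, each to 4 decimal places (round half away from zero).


0.2697
0.2697

largest singular value 64/5, smallest 128/1915
κ_2(A) = (64/5) / (128/1915) = 191.5000
κ_2(A)·‖δb‖/‖b‖ = 0.2697
solve Ax = b  →  x = [-0.0566 0.0539]
‖b‖ = 1.0000, ‖x‖ = 0.0781
Δx = A⁻¹·δb where δb = 1/710·1.0000·d; ‖Δx‖ = 0.0211
realised ‖Δx‖/‖x‖ = 0.2697
realised/bound = 1 exactly: the bound is attained for this b and d


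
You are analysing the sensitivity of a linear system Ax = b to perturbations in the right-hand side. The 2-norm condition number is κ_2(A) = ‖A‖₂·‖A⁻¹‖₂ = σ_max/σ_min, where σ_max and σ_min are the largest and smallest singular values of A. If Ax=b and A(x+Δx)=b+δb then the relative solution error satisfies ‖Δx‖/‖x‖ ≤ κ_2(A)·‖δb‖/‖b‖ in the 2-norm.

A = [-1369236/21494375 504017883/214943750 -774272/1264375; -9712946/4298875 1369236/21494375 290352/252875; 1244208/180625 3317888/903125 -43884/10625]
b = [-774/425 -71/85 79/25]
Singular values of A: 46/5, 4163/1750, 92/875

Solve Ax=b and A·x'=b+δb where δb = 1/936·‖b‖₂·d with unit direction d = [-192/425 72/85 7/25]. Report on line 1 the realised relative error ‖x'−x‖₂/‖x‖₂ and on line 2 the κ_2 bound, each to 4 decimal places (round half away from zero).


0.0040
0.0935

σ_max = 46/5, σ_min = 92/875
κ_2(A) = (46/5) / (92/875) = 87.5000
κ_2(A)·‖δb‖/‖b‖ = 0.0935
solve Ax = b  →  x = [4.5987 1.4998 8.2385]
‖b‖₂ = 3.7417 and ‖x‖₂ = 9.5535
re-solving with b+δb shifts x by Δx of norm 0.0380
realised ‖Δx‖/‖x‖ = 0.0040
tightness: 0.0040 against a bound of 0.0935 (unrounded ratio ≈ 0.0426)


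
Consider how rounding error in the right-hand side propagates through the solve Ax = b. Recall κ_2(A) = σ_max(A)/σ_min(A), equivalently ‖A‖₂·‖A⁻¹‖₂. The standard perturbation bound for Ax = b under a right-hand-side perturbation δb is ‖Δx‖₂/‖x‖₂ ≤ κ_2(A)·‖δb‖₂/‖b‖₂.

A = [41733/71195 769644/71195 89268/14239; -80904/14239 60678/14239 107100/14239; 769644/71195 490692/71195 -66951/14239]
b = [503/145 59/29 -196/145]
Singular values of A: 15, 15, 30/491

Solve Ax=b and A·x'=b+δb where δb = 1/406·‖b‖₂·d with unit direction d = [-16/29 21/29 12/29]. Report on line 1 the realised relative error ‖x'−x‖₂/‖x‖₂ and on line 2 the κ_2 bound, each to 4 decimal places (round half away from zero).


σ_max = 15, σ_min = 30/491
κ_2(A) = 15 / (30/491) = 245.5000
perturbation bound = 245.5000·1/406 = 0.6047
solve Ax = b  →  x = [-9.5885 7.2747 -11.0943]
2-norm of b is 4.2426; of x, 16.3690
δb = ε·‖b‖·d = [-0.0058 0.0076 0.0043]; solving A·Δx = δb gives ‖Δx‖ = 0.1710
dividing the unrounded norms, ‖Δx‖/‖x‖ = 0.0104
realised/bound (from unrounded values) ≈ 0.0173

0.0104
0.6047


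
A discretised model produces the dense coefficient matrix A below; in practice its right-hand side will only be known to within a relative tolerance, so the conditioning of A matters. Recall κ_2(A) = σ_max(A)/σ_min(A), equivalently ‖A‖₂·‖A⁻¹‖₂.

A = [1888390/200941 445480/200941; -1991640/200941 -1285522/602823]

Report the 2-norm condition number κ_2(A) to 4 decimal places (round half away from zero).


form AᵀA = [8956773700/48011041 2015068160/48011041; 2015068160/48011041 4088749924/432099369] with trace 50386504/257049 and determinant 960400/257049
eigenvalues of AᵀA: λ = (tr ± √(tr²−4·det))/2 = 196, 4900/257049
κ = σ_max/σ_min = 14/(70/507) = 101.4000

101.4000


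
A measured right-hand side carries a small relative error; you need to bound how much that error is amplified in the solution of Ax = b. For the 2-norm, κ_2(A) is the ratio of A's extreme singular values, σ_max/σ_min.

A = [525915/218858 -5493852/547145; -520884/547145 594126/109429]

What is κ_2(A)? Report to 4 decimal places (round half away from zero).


39.2500

form AᵀA = [27681471441/4143496900 -6069620466/207174845; -6069620466/207174845 134972499636/1035874225] with trace 67527837/492980 and determinant 187388721/15405625
eigenvalues of AᵀA: λ = (tr ± √(tr²−4·det))/2 = 13689/100, 54756/616225
σ_max=√(13689/100)=(117/10), σ_min=√(54756/616225)=(234/785) → κ = 39.2500


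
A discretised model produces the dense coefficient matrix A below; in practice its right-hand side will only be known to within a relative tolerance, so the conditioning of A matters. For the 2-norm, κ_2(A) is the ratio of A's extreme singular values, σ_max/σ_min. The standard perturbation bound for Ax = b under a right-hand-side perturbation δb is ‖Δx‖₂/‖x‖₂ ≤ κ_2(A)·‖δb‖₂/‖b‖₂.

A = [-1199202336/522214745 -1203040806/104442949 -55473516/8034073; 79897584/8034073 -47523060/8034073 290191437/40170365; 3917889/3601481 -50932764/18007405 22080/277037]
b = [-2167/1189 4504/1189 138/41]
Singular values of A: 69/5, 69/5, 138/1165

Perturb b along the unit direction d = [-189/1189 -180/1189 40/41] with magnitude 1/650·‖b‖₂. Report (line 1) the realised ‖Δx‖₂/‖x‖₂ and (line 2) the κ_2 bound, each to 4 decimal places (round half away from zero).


from the listed singular values, σ₁ = 69/5, σ_n = 138/1165
condition number: (69/5) ÷ (138/1165) = 116.5000
κ_2(A)·‖δb‖/‖b‖ = 0.1792
solve Ax = b  →  x = [-16.6886 -7.1106 17.6762]
2-norm of b is 5.3852; of x, 25.3282
re-solving with b+δb shifts x by Δx of norm 0.0699
relative error = 0.0028
tightness: 0.0028 against a bound of 0.1792 (unrounded ratio ≈ 0.0154)

0.0028
0.1792


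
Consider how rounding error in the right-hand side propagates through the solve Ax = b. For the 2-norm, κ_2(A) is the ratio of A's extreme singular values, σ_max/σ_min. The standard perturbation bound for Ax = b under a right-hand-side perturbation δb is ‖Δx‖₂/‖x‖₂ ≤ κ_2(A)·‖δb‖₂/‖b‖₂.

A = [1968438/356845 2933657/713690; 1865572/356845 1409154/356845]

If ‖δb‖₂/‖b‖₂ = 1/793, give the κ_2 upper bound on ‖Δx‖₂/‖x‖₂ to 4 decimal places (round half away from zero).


0.3879

form AᵀA = [8745668308/151413025 6559142931/151413025; 6559142931/151413025 19678006393/605652100] with trace 2186427185/24226084 and determinant 521284/6056521
char-poly roots: 361/4 and 5776/6056521
κ = σ_max/σ_min = (19/2)/(76/2461) = 307.6250
κ_2(A)·‖δb‖/‖b‖ = 0.3879


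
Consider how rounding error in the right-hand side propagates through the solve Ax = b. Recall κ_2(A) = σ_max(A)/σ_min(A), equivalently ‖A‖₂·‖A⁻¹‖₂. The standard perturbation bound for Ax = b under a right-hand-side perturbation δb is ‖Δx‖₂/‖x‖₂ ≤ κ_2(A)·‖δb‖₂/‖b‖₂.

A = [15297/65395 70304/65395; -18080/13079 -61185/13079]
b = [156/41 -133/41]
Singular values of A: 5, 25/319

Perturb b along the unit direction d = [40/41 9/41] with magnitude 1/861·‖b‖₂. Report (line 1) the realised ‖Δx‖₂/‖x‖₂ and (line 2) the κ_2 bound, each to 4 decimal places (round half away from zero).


0.0019
0.0741

largest singular value 5, smallest 25/319
condition number: 5 ÷ (25/319) = 63.8000
worst-case relative error ≤ 63.8000 × 1/861 = 0.0741
solve Ax = b  →  x = [-36.5248 11.4864]
2-norm of b is 5.0000; of x, 38.2884
δb = ε·‖b‖·d = [0.0057 0.0013]; solving A·Δx = δb gives ‖Δx‖ = 0.0741
relative error = 0.0019
realised/bound (from unrounded values) ≈ 0.0261


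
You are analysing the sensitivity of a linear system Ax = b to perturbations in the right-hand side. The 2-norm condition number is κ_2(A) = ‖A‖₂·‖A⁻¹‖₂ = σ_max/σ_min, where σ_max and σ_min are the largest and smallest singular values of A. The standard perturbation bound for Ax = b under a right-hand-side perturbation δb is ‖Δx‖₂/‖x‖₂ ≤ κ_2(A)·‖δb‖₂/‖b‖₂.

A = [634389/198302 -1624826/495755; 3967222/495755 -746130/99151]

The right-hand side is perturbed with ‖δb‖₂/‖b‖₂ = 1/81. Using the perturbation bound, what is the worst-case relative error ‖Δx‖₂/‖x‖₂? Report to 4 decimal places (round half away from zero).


0.8117

AᵀA = [432051104569/5817112900 -20564788293/290855645; -20564788293/290855645 97975200904/1454278225]; tr = 195945757/1383380, det = 200533921/43230625
eigenvalues of AᵀA: λ = (tr ± √(tr²−4·det))/2 = 14161/100, 56644/1729225
σ_max=√(14161/100)=(119/10), σ_min=√(56644/1729225)=(238/1315) → κ = 65.7500
perturbation bound = 65.7500·1/81 = 0.8117


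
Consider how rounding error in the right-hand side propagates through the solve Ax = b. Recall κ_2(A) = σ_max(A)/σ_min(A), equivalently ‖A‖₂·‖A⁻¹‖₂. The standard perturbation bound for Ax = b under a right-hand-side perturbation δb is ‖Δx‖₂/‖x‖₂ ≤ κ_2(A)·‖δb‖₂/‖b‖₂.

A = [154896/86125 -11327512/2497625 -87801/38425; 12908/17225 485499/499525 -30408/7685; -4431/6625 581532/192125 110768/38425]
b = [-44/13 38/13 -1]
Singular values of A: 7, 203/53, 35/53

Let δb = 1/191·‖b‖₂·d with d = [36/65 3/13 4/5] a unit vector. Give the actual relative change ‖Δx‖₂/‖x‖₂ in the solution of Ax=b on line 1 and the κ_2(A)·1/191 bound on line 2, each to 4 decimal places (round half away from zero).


from the listed singular values, σ₁ = 7, σ_n = 35/53
condition number: 7 ÷ (35/53) = 10.6000
worst-case relative error ≤ 10.6000 × 1/191 = 0.0555
solve Ax = b  →  x = [-2.9474 0.2055 -1.2465]
‖b‖ = 4.5826, ‖x‖ = 3.2068
with δb = [0.0133 0.0055 0.0192], A·Δx = δb → ‖Δx‖ = 0.0363
relative error = 0.0113
realised/bound (from unrounded values) ≈ 0.2041

0.0113
0.0555


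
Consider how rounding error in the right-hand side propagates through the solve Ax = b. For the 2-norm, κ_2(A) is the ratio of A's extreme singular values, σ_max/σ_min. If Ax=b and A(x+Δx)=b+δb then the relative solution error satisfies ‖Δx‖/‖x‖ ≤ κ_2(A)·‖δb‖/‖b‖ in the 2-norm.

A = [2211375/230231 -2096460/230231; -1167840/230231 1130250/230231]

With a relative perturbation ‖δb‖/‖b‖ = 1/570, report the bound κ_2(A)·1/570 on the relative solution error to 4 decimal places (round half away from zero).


0.4096

form AᵀA = [21640241025/183412849 -20609032500/183412849; -20609032500/183412849 19628406900/183412849] with trace 49070925/218089 and determinant 202500/218089
λ_max, λ_min = (49070925/218089 ± √2407779028265625/47562811921)/2 = 225, 900/218089
κ = σ_max/σ_min = 15/(30/467) = 233.5000
perturbation bound = 233.5000·1/570 = 0.4096


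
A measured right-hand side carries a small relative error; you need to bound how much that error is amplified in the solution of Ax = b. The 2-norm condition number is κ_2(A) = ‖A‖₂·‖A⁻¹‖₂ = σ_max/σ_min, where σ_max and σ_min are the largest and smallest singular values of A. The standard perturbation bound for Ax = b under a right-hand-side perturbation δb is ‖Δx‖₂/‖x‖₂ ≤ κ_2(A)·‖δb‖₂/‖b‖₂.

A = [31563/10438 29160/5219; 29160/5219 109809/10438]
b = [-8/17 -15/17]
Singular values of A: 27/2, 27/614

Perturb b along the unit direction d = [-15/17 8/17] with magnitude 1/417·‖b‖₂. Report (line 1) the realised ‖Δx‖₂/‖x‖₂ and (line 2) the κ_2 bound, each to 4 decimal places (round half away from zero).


0.7362
0.7362

σ_max = 27/2, σ_min = 27/614
κ_2(A) = (27/2) / (27/614) = 307.0000
worst-case relative error ≤ 307.0000 × 1/417 = 0.7362
solve Ax = b  →  x = [-0.0349 -0.0654]
‖b‖₂ = 1.0000 and ‖x‖₂ = 0.0741
Δx = A⁻¹·δb where δb = 1/417·1.0000·d; ‖Δx‖ = 0.0545
dividing the unrounded norms, ‖Δx‖/‖x‖ = 0.7362
so the bound is sharp here: realised error equals the bound
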